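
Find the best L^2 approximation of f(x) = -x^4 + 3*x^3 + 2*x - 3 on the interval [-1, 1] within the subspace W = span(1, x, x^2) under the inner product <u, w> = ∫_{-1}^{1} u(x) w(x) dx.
g(x) = -6*x^2/7 + 19*x/5 - 102/35

The best approximation g ∈ W is the orthogonal projection of f onto W. Writing g = a_0 + a_1 x + a_2 x^2, the coefficients solve the normal equations G · a = b where
  G_{ij} = <φ_i, φ_j> and b_i = <f, φ_i>, with φ_0 = 1, φ_1 = x, φ_2 = x^2.
G =
  [2, 0, 2/3]
  [0, 2/3, 0]
  [2/3, 0, 2/5],
b = (-32/5, 38/15, -16/7).
Solving gives a_0 = -102/35, a_1 = 19/5, a_2 = -6/7, so
  g(x) = -6*x^2/7 + 19*x/5 - 102/35.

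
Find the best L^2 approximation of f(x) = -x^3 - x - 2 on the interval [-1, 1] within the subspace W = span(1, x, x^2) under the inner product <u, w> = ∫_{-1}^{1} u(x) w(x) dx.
g(x) = -8*x/5 - 2

The best approximation g ∈ W is the orthogonal projection of f onto W. Writing g = a_0 + a_1 x + a_2 x^2, the coefficients solve the normal equations G · a = b where
  G_{ij} = <φ_i, φ_j> and b_i = <f, φ_i>, with φ_0 = 1, φ_1 = x, φ_2 = x^2.
G =
  [2, 0, 2/3]
  [0, 2/3, 0]
  [2/3, 0, 2/5],
b = (-4, -16/15, -4/3).
Solving gives a_0 = -2, a_1 = -8/5, a_2 = 0, so
  g(x) = -8*x/5 - 2.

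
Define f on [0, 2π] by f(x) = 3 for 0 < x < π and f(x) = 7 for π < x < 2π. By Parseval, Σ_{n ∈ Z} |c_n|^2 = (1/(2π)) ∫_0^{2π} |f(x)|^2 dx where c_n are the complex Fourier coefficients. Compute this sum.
Σ |c_n|^2 = 29

Parseval equates the L^2 energy of f (normalised by 1/(2π)) with the ℓ^2 sum of its Fourier coefficients: (1/(2π)) ∫_0^{2π} |f|^2 = Σ |c_n|^2.
Compute the left side: (1/(2π)) [∫_0^π 3^2 dx + ∫_π^{2π} 7^2 dx] = (1/(2π)) · (9π + 49π) = (9 + 49)/2 = 29.
So Σ_{n ∈ Z} |c_n|^2 = 29.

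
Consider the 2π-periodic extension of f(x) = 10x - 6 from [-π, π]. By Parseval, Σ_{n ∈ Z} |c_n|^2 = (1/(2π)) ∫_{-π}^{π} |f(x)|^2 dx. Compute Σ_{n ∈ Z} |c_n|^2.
Σ |c_n|^2 = 100π^2/3 + 36

Expand and integrate term by term over [-π, π]:
  ∫ (10x)^2 dx = 100·(2π^3/3); ∫ 2·10·(-6)·x dx = 0 (odd integrand); ∫ (-6)^2 dx = 36·2π.
So (1/(2π)) ∫_{-π}^{π} (10x - 6)^2 dx = 100π^2/3 + 36 = 100π^2/3 + 36.
Parseval ⇒ Σ |c_n|^2 = 100π^2/3 + 36.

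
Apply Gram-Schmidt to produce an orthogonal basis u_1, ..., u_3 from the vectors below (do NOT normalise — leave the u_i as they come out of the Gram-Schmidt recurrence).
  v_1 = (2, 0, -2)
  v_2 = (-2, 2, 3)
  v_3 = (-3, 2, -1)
Orthogonal basis:
  u_1 = (2, 0, -2)
  u_2 = (1/2, 2, 1/2)
  u_3 = (-20/9, 10/9, -20/9)

Apply the Gram-Schmidt recurrence
  u_1 = v_1
  u_i = v_i − Σ_{j<i} ((v_i · u_j) / (u_j · u_j)) · u_j.

Step by step this gives:
  u_1 = (2, 0, -2)
  u_2 = (1/2, 2, 1/2)
  u_3 = (-20/9, 10/9, -20/9)

Orthogonality check:
  u_2 · u_1 = 0 (should be 0)
  u_3 · u_1 = 0 (should be 0)
  u_3 · u_2 = 0 (should be 0)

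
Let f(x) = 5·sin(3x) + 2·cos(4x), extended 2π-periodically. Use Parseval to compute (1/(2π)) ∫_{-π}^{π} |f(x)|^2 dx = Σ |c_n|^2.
Σ |c_n|^2 = 29/2

Expand |f|^2 and use orthogonality of {sin(nx), cos(mx)} on [-π, π]:
  ∫_{-π}^{π} sin(nx)^2 dx = π, ∫ cos(mx)^2 dx = π, and cross terms integrate to 0.
So ∫_{-π}^{π} f(x)^2 dx = 5^2 · π + 2^2 · π = (25 + 4)π.
Divide by 2π: (25 + 4)/2 = 29/2.
By Parseval, this equals Σ |c_n|^2.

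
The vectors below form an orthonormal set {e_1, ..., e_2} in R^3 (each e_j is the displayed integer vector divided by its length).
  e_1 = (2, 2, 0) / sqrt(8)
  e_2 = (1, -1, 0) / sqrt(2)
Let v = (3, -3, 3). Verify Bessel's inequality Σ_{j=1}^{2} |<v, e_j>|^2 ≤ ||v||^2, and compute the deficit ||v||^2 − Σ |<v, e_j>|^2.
Σ |<v, e_j>|^2 = 18; ||v||^2 = 27; deficit = 9

Write each e_j = u_j / sqrt(<u_j, u_j>) where u_j is the displayed integer vector. Then <v, e_j> = <v, u_j> / sqrt(<u_j, u_j>), so |<v, e_j>|^2 = <v, u_j>^2 / <u_j, u_j>.
Coefficients: <v, e_1> = 0/sqrt(8), <v, e_2> = 6/sqrt(2).
Square and sum: Σ |<v, e_j>|^2 = 18.
Compute ||v||^2 = v·v = 27.
Deficit = 27 − 18 = 9 ≥ 0, confirming Bessel's inequality. (The deficit equals ||v − Σ <v,e_j> e_j||^2, the squared distance from v to span{e_j}.)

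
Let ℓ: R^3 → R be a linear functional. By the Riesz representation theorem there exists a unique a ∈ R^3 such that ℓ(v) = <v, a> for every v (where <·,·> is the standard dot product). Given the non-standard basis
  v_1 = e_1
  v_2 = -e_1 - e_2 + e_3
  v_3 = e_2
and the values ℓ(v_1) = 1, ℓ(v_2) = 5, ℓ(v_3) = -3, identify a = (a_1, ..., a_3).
a = (1, -3, 3)

Write a = (a_1, ..., a_3) in the standard basis. For each basis vector v_i, ℓ(v_i) = <v_i, a> is a linear equation in the a_j's. Collect the n equations into a matrix system V a = ℓ, where row i of V is v_i (expressed in the standard basis). Since V is invertible (lower-triangular with 1s on the diagonal, up to permutation), solve by back-substitution:
  V =
[[1, 0, 0],
 [-1, -1, 1],
 [0, 1, 0]]
  V a = (1, 5, -3)
Solving gives a = (1, -3, 3).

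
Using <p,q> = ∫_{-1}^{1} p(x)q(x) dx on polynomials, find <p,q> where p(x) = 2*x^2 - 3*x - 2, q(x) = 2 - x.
<p,q> = -10/3

Expand the product: p(x)·q(x) = -2*x^3 + 7*x^2 - 4*x - 4.
∫_{-1}^{1} of each monomial x^k gives [2/(k+1) if k even, 0 if k odd]. Integrating term-by-term (or equivalently evaluating the antiderivative F(x) = -x^4/2 + 7*x^3/3 - 2*x^2 - 4*x at the endpoints):
  F(1) − F(−1) = -25/6 − (-5/6) = -10/3.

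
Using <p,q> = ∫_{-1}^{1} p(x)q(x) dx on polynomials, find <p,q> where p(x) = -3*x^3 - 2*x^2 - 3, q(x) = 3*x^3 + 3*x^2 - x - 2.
<p,q> = 514/105

Expand the product: p(x)·q(x) = -9*x^6 - 15*x^5 - 3*x^4 - x^3 - 5*x^2 + 3*x + 6.
∫_{-1}^{1} of each monomial x^k gives [2/(k+1) if k even, 0 if k odd]. Integrating term-by-term (or equivalently evaluating the antiderivative F(x) = -9*x^7/7 - 5*x^6/2 - 3*x^5/5 - x^4/4 - 5*x^3/3 + 3*x^2/2 + 6*x at the endpoints):
  F(1) − F(−1) = 503/420 − (-1553/420) = 514/105.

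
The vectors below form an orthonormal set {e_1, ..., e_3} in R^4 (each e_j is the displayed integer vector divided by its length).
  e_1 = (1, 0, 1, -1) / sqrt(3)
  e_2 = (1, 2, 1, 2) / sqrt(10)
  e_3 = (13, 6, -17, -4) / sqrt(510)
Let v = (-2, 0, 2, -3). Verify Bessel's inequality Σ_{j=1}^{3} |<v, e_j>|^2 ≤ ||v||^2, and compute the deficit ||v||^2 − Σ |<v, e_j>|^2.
Σ |<v, e_j>|^2 = 189/17; ||v||^2 = 17; deficit = 100/17

Write each e_j = u_j / sqrt(<u_j, u_j>) where u_j is the displayed integer vector. Then <v, e_j> = <v, u_j> / sqrt(<u_j, u_j>), so |<v, e_j>|^2 = <v, u_j>^2 / <u_j, u_j>.
Coefficients: <v, e_1> = 3/sqrt(3), <v, e_2> = -6/sqrt(10), <v, e_3> = -48/sqrt(510).
Square and sum: Σ |<v, e_j>|^2 = 189/17.
Compute ||v||^2 = v·v = 17.
Deficit = 17 − 189/17 = 100/17 ≥ 0, confirming Bessel's inequality. (The deficit equals ||v − Σ <v,e_j> e_j||^2, the squared distance from v to span{e_j}.)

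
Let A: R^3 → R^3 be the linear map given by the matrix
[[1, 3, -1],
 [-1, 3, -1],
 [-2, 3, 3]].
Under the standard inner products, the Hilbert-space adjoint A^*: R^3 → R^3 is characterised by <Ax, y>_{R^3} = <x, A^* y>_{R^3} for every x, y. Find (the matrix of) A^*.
A^* = A^T =
[[1, -1, -2],
 [3, 3, 3],
 [-1, -1, 3]]

For real matrices with standard dot products, the defining identity <Ax, y> = <x, A^* y> gives (Ax)^T y = x^T (A^*) y, i.e. x^T A^T y = x^T (A^*) y. Since this holds for all x, y, we must have A^* = A^T. Therefore
A^* =
[[1, -1, -2],
 [3, 3, 3],
 [-1, -1, 3]].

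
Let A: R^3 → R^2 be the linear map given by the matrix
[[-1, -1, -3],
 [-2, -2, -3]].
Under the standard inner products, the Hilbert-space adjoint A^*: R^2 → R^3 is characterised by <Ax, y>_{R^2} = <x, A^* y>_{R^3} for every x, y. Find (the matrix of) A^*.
A^* = A^T =
[[-1, -2],
 [-1, -2],
 [-3, -3]]

For real matrices with standard dot products, the defining identity <Ax, y> = <x, A^* y> gives (Ax)^T y = x^T (A^*) y, i.e. x^T A^T y = x^T (A^*) y. Since this holds for all x, y, we must have A^* = A^T. Therefore
A^* =
[[-1, -2],
 [-1, -2],
 [-3, -3]].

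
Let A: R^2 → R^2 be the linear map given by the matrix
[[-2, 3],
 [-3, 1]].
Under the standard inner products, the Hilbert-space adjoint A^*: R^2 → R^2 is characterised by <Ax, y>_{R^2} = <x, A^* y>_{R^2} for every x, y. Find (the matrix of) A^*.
A^* = A^T =
[[-2, -3],
 [3, 1]]

For real matrices with standard dot products, the defining identity <Ax, y> = <x, A^* y> gives (Ax)^T y = x^T (A^*) y, i.e. x^T A^T y = x^T (A^*) y. Since this holds for all x, y, we must have A^* = A^T. Therefore
A^* =
[[-2, -3],
 [3, 1]].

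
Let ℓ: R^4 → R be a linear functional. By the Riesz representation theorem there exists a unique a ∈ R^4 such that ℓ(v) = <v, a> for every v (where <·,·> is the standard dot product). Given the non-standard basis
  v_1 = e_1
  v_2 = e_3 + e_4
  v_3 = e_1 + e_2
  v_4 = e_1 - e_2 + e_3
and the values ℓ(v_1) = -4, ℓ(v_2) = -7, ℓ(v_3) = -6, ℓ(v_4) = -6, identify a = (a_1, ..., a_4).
a = (-4, -2, -4, -3)

Write a = (a_1, ..., a_4) in the standard basis. For each basis vector v_i, ℓ(v_i) = <v_i, a> is a linear equation in the a_j's. Collect the n equations into a matrix system V a = ℓ, where row i of V is v_i (expressed in the standard basis). Since V is invertible (lower-triangular with 1s on the diagonal, up to permutation), solve by back-substitution:
  V =
[[1, 0, 0, 0],
 [0, 0, 1, 1],
 [1, 1, 0, 0],
 [1, -1, 1, 0]]
  V a = (-4, -7, -6, -6)
Solving gives a = (-4, -2, -4, -3).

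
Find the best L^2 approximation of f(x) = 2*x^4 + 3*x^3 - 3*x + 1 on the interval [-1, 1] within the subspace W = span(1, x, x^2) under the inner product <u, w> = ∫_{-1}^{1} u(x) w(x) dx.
g(x) = 12*x^2/7 - 6*x/5 + 29/35

The best approximation g ∈ W is the orthogonal projection of f onto W. Writing g = a_0 + a_1 x + a_2 x^2, the coefficients solve the normal equations G · a = b where
  G_{ij} = <φ_i, φ_j> and b_i = <f, φ_i>, with φ_0 = 1, φ_1 = x, φ_2 = x^2.
G =
  [2, 0, 2/3]
  [0, 2/3, 0]
  [2/3, 0, 2/5],
b = (14/5, -4/5, 26/21).
Solving gives a_0 = 29/35, a_1 = -6/5, a_2 = 12/7, so
  g(x) = 12*x^2/7 - 6*x/5 + 29/35.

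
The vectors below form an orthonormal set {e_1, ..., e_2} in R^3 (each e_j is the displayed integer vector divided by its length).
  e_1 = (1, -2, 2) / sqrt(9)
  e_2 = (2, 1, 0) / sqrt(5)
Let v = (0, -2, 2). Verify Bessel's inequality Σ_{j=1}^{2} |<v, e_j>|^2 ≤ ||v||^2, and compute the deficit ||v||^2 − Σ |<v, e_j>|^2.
Σ |<v, e_j>|^2 = 356/45; ||v||^2 = 8; deficit = 4/45

Write each e_j = u_j / sqrt(<u_j, u_j>) where u_j is the displayed integer vector. Then <v, e_j> = <v, u_j> / sqrt(<u_j, u_j>), so |<v, e_j>|^2 = <v, u_j>^2 / <u_j, u_j>.
Coefficients: <v, e_1> = 8/sqrt(9), <v, e_2> = -2/sqrt(5).
Square and sum: Σ |<v, e_j>|^2 = 356/45.
Compute ||v||^2 = v·v = 8.
Deficit = 8 − 356/45 = 4/45 ≥ 0, confirming Bessel's inequality. (The deficit equals ||v − Σ <v,e_j> e_j||^2, the squared distance from v to span{e_j}.)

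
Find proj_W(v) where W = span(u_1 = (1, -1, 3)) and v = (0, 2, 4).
proj_W(v) = (10/11, -10/11, 30/11)

Set up U = [u_1 | ... | u_1] ∈ R^(3×1). The projector onto W = col(U) is P = U (U^T U)^(-1) U^T.
Compute U^T U =
  [11],
and U^T v = (10).
Solve U^T U · c = U^T v for the coefficients: c = (10/11). The projection is proj_W(v) = U c.
Check: (v - proj_W(v)) · u_1 = 0  (should be 0).
Result: proj_W(v) = (10/11, -10/11, 30/11).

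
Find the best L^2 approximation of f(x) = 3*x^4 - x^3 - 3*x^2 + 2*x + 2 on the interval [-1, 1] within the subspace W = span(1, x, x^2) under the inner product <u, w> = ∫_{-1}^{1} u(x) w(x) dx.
g(x) = -3*x^2/7 + 7*x/5 + 61/35

The best approximation g ∈ W is the orthogonal projection of f onto W. Writing g = a_0 + a_1 x + a_2 x^2, the coefficients solve the normal equations G · a = b where
  G_{ij} = <φ_i, φ_j> and b_i = <f, φ_i>, with φ_0 = 1, φ_1 = x, φ_2 = x^2.
G =
  [2, 0, 2/3]
  [0, 2/3, 0]
  [2/3, 0, 2/5],
b = (16/5, 14/15, 104/105).
Solving gives a_0 = 61/35, a_1 = 7/5, a_2 = -3/7, so
  g(x) = -3*x^2/7 + 7*x/5 + 61/35.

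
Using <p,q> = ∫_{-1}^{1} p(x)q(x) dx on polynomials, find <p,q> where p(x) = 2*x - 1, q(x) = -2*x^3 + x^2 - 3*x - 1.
<p,q> = -64/15

Expand the product: p(x)·q(x) = -4*x^4 + 4*x^3 - 7*x^2 + x + 1.
∫_{-1}^{1} of each monomial x^k gives [2/(k+1) if k even, 0 if k odd]. Integrating term-by-term (or equivalently evaluating the antiderivative F(x) = -4*x^5/5 + x^4 - 7*x^3/3 + x^2/2 + x at the endpoints):
  F(1) − F(−1) = -19/30 − (109/30) = -64/15.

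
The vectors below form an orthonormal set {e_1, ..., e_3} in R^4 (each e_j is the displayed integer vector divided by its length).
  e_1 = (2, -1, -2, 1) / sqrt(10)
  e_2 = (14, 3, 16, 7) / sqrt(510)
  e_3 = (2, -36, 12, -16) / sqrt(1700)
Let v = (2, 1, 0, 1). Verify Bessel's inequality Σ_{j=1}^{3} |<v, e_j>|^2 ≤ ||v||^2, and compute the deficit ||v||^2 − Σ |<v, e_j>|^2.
Σ |<v, e_j>|^2 = 434/75; ||v||^2 = 6; deficit = 16/75

Write each e_j = u_j / sqrt(<u_j, u_j>) where u_j is the displayed integer vector. Then <v, e_j> = <v, u_j> / sqrt(<u_j, u_j>), so |<v, e_j>|^2 = <v, u_j>^2 / <u_j, u_j>.
Coefficients: <v, e_1> = 4/sqrt(10), <v, e_2> = 38/sqrt(510), <v, e_3> = -48/sqrt(1700).
Square and sum: Σ |<v, e_j>|^2 = 434/75.
Compute ||v||^2 = v·v = 6.
Deficit = 6 − 434/75 = 16/75 ≥ 0, confirming Bessel's inequality. (The deficit equals ||v − Σ <v,e_j> e_j||^2, the squared distance from v to span{e_j}.)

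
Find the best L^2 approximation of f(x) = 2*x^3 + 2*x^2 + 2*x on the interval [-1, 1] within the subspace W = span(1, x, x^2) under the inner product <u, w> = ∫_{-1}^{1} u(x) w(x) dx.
g(x) = 2*x^2 + 16*x/5

The best approximation g ∈ W is the orthogonal projection of f onto W. Writing g = a_0 + a_1 x + a_2 x^2, the coefficients solve the normal equations G · a = b where
  G_{ij} = <φ_i, φ_j> and b_i = <f, φ_i>, with φ_0 = 1, φ_1 = x, φ_2 = x^2.
G =
  [2, 0, 2/3]
  [0, 2/3, 0]
  [2/3, 0, 2/5],
b = (4/3, 32/15, 4/5).
Solving gives a_0 = 0, a_1 = 16/5, a_2 = 2, so
  g(x) = 2*x^2 + 16*x/5.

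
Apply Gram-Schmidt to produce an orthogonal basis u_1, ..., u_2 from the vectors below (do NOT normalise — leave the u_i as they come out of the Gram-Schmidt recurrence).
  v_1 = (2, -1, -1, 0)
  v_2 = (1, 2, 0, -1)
Orthogonal basis:
  u_1 = (2, -1, -1, 0)
  u_2 = (1, 2, 0, -1)

Apply the Gram-Schmidt recurrence
  u_1 = v_1
  u_i = v_i − Σ_{j<i} ((v_i · u_j) / (u_j · u_j)) · u_j.

Step by step this gives:
  u_1 = (2, -1, -1, 0)
  u_2 = (1, 2, 0, -1)

Orthogonality check:
  u_2 · u_1 = 0 (should be 0)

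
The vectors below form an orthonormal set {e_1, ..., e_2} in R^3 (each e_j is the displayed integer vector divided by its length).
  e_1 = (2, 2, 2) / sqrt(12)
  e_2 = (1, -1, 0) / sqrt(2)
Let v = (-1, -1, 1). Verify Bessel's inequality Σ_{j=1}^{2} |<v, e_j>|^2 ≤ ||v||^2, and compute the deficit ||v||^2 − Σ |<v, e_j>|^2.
Σ |<v, e_j>|^2 = 1/3; ||v||^2 = 3; deficit = 8/3

Write each e_j = u_j / sqrt(<u_j, u_j>) where u_j is the displayed integer vector. Then <v, e_j> = <v, u_j> / sqrt(<u_j, u_j>), so |<v, e_j>|^2 = <v, u_j>^2 / <u_j, u_j>.
Coefficients: <v, e_1> = -2/sqrt(12), <v, e_2> = 0/sqrt(2).
Square and sum: Σ |<v, e_j>|^2 = 1/3.
Compute ||v||^2 = v·v = 3.
Deficit = 3 − 1/3 = 8/3 ≥ 0, confirming Bessel's inequality. (The deficit equals ||v − Σ <v,e_j> e_j||^2, the squared distance from v to span{e_j}.)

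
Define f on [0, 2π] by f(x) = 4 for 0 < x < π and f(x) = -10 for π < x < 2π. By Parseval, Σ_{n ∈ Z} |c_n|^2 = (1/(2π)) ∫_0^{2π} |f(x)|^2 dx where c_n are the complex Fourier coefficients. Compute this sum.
Σ |c_n|^2 = 58

Parseval equates the L^2 energy of f (normalised by 1/(2π)) with the ℓ^2 sum of its Fourier coefficients: (1/(2π)) ∫_0^{2π} |f|^2 = Σ |c_n|^2.
Compute the left side: (1/(2π)) [∫_0^π 4^2 dx + ∫_π^{2π} (-10)^2 dx] = (1/(2π)) · (16π + 100π) = (16 + 100)/2 = 58.
So Σ_{n ∈ Z} |c_n|^2 = 58.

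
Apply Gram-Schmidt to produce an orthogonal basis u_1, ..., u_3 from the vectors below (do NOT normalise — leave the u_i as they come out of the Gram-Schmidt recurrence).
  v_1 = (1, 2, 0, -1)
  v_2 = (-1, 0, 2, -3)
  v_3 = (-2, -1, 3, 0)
Orthogonal basis:
  u_1 = (1, 2, 0, -1)
  u_2 = (-4/3, -2/3, 2, -8/3)
  u_3 = (-2/5, 4/5, 8/5, 6/5)

Apply the Gram-Schmidt recurrence
  u_1 = v_1
  u_i = v_i − Σ_{j<i} ((v_i · u_j) / (u_j · u_j)) · u_j.

Step by step this gives:
  u_1 = (1, 2, 0, -1)
  u_2 = (-4/3, -2/3, 2, -8/3)
  u_3 = (-2/5, 4/5, 8/5, 6/5)

Orthogonality check:
  u_2 · u_1 = 0 (should be 0)
  u_3 · u_1 = 0 (should be 0)
  u_3 · u_2 = 0 (should be 0)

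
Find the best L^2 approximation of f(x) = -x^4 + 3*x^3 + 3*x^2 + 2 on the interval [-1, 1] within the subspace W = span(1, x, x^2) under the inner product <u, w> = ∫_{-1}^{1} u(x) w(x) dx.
g(x) = 15*x^2/7 + 9*x/5 + 73/35

The best approximation g ∈ W is the orthogonal projection of f onto W. Writing g = a_0 + a_1 x + a_2 x^2, the coefficients solve the normal equations G · a = b where
  G_{ij} = <φ_i, φ_j> and b_i = <f, φ_i>, with φ_0 = 1, φ_1 = x, φ_2 = x^2.
G =
  [2, 0, 2/3]
  [0, 2/3, 0]
  [2/3, 0, 2/5],
b = (28/5, 6/5, 236/105).
Solving gives a_0 = 73/35, a_1 = 9/5, a_2 = 15/7, so
  g(x) = 15*x^2/7 + 9*x/5 + 73/35.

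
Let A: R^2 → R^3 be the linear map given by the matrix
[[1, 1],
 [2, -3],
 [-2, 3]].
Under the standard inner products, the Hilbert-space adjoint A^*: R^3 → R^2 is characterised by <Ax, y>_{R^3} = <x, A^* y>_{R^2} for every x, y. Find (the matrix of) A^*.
A^* = A^T =
[[1, 2, -2],
 [1, -3, 3]]

For real matrices with standard dot products, the defining identity <Ax, y> = <x, A^* y> gives (Ax)^T y = x^T (A^*) y, i.e. x^T A^T y = x^T (A^*) y. Since this holds for all x, y, we must have A^* = A^T. Therefore
A^* =
[[1, 2, -2],
 [1, -3, 3]].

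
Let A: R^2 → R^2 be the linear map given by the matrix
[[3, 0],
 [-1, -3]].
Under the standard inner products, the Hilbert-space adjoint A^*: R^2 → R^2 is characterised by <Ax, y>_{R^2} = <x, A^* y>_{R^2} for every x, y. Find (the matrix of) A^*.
A^* = A^T =
[[3, -1],
 [0, -3]]

For real matrices with standard dot products, the defining identity <Ax, y> = <x, A^* y> gives (Ax)^T y = x^T (A^*) y, i.e. x^T A^T y = x^T (A^*) y. Since this holds for all x, y, we must have A^* = A^T. Therefore
A^* =
[[3, -1],
 [0, -3]].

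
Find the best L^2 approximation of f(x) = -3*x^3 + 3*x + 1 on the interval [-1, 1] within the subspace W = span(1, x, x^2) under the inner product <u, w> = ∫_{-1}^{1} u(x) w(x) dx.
g(x) = 6*x/5 + 1

The best approximation g ∈ W is the orthogonal projection of f onto W. Writing g = a_0 + a_1 x + a_2 x^2, the coefficients solve the normal equations G · a = b where
  G_{ij} = <φ_i, φ_j> and b_i = <f, φ_i>, with φ_0 = 1, φ_1 = x, φ_2 = x^2.
G =
  [2, 0, 2/3]
  [0, 2/3, 0]
  [2/3, 0, 2/5],
b = (2, 4/5, 2/3).
Solving gives a_0 = 1, a_1 = 6/5, a_2 = 0, so
  g(x) = 6*x/5 + 1.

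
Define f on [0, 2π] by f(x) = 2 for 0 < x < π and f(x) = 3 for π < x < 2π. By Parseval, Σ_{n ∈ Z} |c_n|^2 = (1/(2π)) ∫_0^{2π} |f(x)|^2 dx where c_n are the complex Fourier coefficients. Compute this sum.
Σ |c_n|^2 = 13/2

Parseval equates the L^2 energy of f (normalised by 1/(2π)) with the ℓ^2 sum of its Fourier coefficients: (1/(2π)) ∫_0^{2π} |f|^2 = Σ |c_n|^2.
Compute the left side: (1/(2π)) [∫_0^π 2^2 dx + ∫_π^{2π} 3^2 dx] = (1/(2π)) · (4π + 9π) = (4 + 9)/2 = 13/2.
So Σ_{n ∈ Z} |c_n|^2 = 13/2.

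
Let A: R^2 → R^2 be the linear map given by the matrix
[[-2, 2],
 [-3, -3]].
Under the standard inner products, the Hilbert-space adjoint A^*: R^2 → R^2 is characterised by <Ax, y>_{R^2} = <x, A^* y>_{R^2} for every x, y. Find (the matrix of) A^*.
A^* = A^T =
[[-2, -3],
 [2, -3]]

For real matrices with standard dot products, the defining identity <Ax, y> = <x, A^* y> gives (Ax)^T y = x^T (A^*) y, i.e. x^T A^T y = x^T (A^*) y. Since this holds for all x, y, we must have A^* = A^T. Therefore
A^* =
[[-2, -3],
 [2, -3]].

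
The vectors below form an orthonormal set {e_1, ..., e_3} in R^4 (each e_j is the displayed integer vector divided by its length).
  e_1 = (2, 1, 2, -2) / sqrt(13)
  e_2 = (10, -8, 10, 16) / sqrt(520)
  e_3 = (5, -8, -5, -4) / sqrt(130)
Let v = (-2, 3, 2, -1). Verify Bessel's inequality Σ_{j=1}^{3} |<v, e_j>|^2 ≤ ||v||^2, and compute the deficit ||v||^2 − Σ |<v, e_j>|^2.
Σ |<v, e_j>|^2 = 225/13; ||v||^2 = 18; deficit = 9/13

Write each e_j = u_j / sqrt(<u_j, u_j>) where u_j is the displayed integer vector. Then <v, e_j> = <v, u_j> / sqrt(<u_j, u_j>), so |<v, e_j>|^2 = <v, u_j>^2 / <u_j, u_j>.
Coefficients: <v, e_1> = 5/sqrt(13), <v, e_2> = -40/sqrt(520), <v, e_3> = -40/sqrt(130).
Square and sum: Σ |<v, e_j>|^2 = 225/13.
Compute ||v||^2 = v·v = 18.
Deficit = 18 − 225/13 = 9/13 ≥ 0, confirming Bessel's inequality. (The deficit equals ||v − Σ <v,e_j> e_j||^2, the squared distance from v to span{e_j}.)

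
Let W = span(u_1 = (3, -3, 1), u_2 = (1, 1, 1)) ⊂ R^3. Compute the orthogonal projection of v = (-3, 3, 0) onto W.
proj_W(v) = (-18/7, 45/14, -9/14)

Set up U = [u_1 | ... | u_2] ∈ R^(3×2). The projector onto W = col(U) is P = U (U^T U)^(-1) U^T.
Compute U^T U =
  [19, 1]
  [1, 3],
and U^T v = (-18, 0).
Solve U^T U · c = U^T v for the coefficients: c = (-27/28, 9/28). The projection is proj_W(v) = U c.
Check: (v - proj_W(v)) · u_1 = 0  (should be 0).
Check: (v - proj_W(v)) · u_2 = 0  (should be 0).
Result: proj_W(v) = (-18/7, 45/14, -9/14).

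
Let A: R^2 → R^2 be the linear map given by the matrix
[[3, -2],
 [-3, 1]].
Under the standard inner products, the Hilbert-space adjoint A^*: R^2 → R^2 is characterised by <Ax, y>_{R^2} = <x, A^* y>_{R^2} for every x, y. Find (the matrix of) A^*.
A^* = A^T =
[[3, -3],
 [-2, 1]]

For real matrices with standard dot products, the defining identity <Ax, y> = <x, A^* y> gives (Ax)^T y = x^T (A^*) y, i.e. x^T A^T y = x^T (A^*) y. Since this holds for all x, y, we must have A^* = A^T. Therefore
A^* =
[[3, -3],
 [-2, 1]].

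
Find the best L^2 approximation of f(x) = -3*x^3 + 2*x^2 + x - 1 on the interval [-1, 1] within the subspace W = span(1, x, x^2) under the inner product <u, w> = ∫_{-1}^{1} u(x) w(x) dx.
g(x) = 2*x^2 - 4*x/5 - 1

The best approximation g ∈ W is the orthogonal projection of f onto W. Writing g = a_0 + a_1 x + a_2 x^2, the coefficients solve the normal equations G · a = b where
  G_{ij} = <φ_i, φ_j> and b_i = <f, φ_i>, with φ_0 = 1, φ_1 = x, φ_2 = x^2.
G =
  [2, 0, 2/3]
  [0, 2/3, 0]
  [2/3, 0, 2/5],
b = (-2/3, -8/15, 2/15).
Solving gives a_0 = -1, a_1 = -4/5, a_2 = 2, so
  g(x) = 2*x^2 - 4*x/5 - 1.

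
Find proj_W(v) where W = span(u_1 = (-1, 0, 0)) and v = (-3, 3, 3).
proj_W(v) = (-3, 0, 0)

Set up U = [u_1 | ... | u_1] ∈ R^(3×1). The projector onto W = col(U) is P = U (U^T U)^(-1) U^T.
Compute U^T U =
  [1],
and U^T v = (3).
Solve U^T U · c = U^T v for the coefficients: c = (3). The projection is proj_W(v) = U c.
Check: (v - proj_W(v)) · u_1 = 0  (should be 0).
Result: proj_W(v) = (-3, 0, 0).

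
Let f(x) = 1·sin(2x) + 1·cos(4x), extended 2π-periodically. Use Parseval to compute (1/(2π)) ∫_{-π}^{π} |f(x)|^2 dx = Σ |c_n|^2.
Σ |c_n|^2 = 1

Expand |f|^2 and use orthogonality of {sin(nx), cos(mx)} on [-π, π]:
  ∫_{-π}^{π} sin(nx)^2 dx = π, ∫ cos(mx)^2 dx = π, and cross terms integrate to 0.
So ∫_{-π}^{π} f(x)^2 dx = 1^2 · π + 1^2 · π = (1 + 1)π.
Divide by 2π: (1 + 1)/2 = 1.
By Parseval, this equals Σ |c_n|^2.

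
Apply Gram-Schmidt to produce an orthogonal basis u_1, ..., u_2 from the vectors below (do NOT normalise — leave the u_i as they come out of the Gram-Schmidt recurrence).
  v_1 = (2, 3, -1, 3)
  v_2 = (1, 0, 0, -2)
Orthogonal basis:
  u_1 = (2, 3, -1, 3)
  u_2 = (31/23, 12/23, -4/23, -34/23)

Apply the Gram-Schmidt recurrence
  u_1 = v_1
  u_i = v_i − Σ_{j<i} ((v_i · u_j) / (u_j · u_j)) · u_j.

Step by step this gives:
  u_1 = (2, 3, -1, 3)
  u_2 = (31/23, 12/23, -4/23, -34/23)

Orthogonality check:
  u_2 · u_1 = 0 (should be 0)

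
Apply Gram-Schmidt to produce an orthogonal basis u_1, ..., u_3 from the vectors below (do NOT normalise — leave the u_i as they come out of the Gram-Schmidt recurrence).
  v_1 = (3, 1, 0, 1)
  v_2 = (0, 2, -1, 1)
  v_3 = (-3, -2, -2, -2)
Orthogonal basis:
  u_1 = (3, 1, 0, 1)
  u_2 = (-9/11, 19/11, -1, 8/11)
  u_3 = (9/19, -2/3, -119/57, -43/57)

Apply the Gram-Schmidt recurrence
  u_1 = v_1
  u_i = v_i − Σ_{j<i} ((v_i · u_j) / (u_j · u_j)) · u_j.

Step by step this gives:
  u_1 = (3, 1, 0, 1)
  u_2 = (-9/11, 19/11, -1, 8/11)
  u_3 = (9/19, -2/3, -119/57, -43/57)

Orthogonality check:
  u_2 · u_1 = 0 (should be 0)
  u_3 · u_1 = 0 (should be 0)
  u_3 · u_2 = 0 (should be 0)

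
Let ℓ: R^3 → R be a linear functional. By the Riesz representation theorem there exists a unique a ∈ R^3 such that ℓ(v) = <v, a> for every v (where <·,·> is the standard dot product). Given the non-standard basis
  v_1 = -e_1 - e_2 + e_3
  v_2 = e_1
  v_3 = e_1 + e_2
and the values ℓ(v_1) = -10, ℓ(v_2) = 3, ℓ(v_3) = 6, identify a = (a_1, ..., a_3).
a = (3, 3, -4)

Write a = (a_1, ..., a_3) in the standard basis. For each basis vector v_i, ℓ(v_i) = <v_i, a> is a linear equation in the a_j's. Collect the n equations into a matrix system V a = ℓ, where row i of V is v_i (expressed in the standard basis). Since V is invertible (lower-triangular with 1s on the diagonal, up to permutation), solve by back-substitution:
  V =
[[-1, -1, 1],
 [1, 0, 0],
 [1, 1, 0]]
  V a = (-10, 3, 6)
Solving gives a = (3, 3, -4).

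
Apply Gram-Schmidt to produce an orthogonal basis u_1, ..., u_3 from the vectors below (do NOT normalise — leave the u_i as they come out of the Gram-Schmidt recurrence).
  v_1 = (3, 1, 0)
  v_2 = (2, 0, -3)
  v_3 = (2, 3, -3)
Orthogonal basis:
  u_1 = (3, 1, 0)
  u_2 = (1/5, -3/5, -3)
  u_3 = (-81/94, 243/94, -27/47)

Apply the Gram-Schmidt recurrence
  u_1 = v_1
  u_i = v_i − Σ_{j<i} ((v_i · u_j) / (u_j · u_j)) · u_j.

Step by step this gives:
  u_1 = (3, 1, 0)
  u_2 = (1/5, -3/5, -3)
  u_3 = (-81/94, 243/94, -27/47)

Orthogonality check:
  u_2 · u_1 = 0 (should be 0)
  u_3 · u_1 = 0 (should be 0)
  u_3 · u_2 = 0 (should be 0)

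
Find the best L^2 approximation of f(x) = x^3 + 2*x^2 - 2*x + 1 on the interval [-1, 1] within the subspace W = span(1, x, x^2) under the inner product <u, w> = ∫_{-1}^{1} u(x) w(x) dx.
g(x) = 2*x^2 - 7*x/5 + 1

The best approximation g ∈ W is the orthogonal projection of f onto W. Writing g = a_0 + a_1 x + a_2 x^2, the coefficients solve the normal equations G · a = b where
  G_{ij} = <φ_i, φ_j> and b_i = <f, φ_i>, with φ_0 = 1, φ_1 = x, φ_2 = x^2.
G =
  [2, 0, 2/3]
  [0, 2/3, 0]
  [2/3, 0, 2/5],
b = (10/3, -14/15, 22/15).
Solving gives a_0 = 1, a_1 = -7/5, a_2 = 2, so
  g(x) = 2*x^2 - 7*x/5 + 1.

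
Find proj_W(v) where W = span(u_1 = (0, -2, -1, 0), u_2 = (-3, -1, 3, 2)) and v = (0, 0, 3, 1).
proj_W(v) = (-26/19, 32/57, 107/57, 52/57)

Set up U = [u_1 | ... | u_2] ∈ R^(4×2). The projector onto W = col(U) is P = U (U^T U)^(-1) U^T.
Compute U^T U =
  [5, -1]
  [-1, 23],
and U^T v = (-3, 11).
Solve U^T U · c = U^T v for the coefficients: c = (-29/57, 26/57). The projection is proj_W(v) = U c.
Check: (v - proj_W(v)) · u_1 = 0  (should be 0).
Check: (v - proj_W(v)) · u_2 = 0  (should be 0).
Result: proj_W(v) = (-26/19, 32/57, 107/57, 52/57).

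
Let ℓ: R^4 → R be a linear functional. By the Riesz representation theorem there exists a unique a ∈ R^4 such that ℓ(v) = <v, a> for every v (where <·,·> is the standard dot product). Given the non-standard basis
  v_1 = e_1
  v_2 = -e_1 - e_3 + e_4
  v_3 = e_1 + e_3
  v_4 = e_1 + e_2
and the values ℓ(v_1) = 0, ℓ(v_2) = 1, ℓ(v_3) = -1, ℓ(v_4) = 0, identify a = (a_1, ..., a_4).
a = (0, 0, -1, 0)

Write a = (a_1, ..., a_4) in the standard basis. For each basis vector v_i, ℓ(v_i) = <v_i, a> is a linear equation in the a_j's. Collect the n equations into a matrix system V a = ℓ, where row i of V is v_i (expressed in the standard basis). Since V is invertible (lower-triangular with 1s on the diagonal, up to permutation), solve by back-substitution:
  V =
[[1, 0, 0, 0],
 [-1, 0, -1, 1],
 [1, 0, 1, 0],
 [1, 1, 0, 0]]
  V a = (0, 1, -1, 0)
Solving gives a = (0, 0, -1, 0).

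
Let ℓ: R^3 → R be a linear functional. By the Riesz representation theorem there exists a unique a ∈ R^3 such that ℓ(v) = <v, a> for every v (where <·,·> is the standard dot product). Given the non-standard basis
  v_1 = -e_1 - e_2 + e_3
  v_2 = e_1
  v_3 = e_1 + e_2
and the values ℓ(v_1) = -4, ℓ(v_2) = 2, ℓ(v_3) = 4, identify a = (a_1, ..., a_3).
a = (2, 2, 0)

Write a = (a_1, ..., a_3) in the standard basis. For each basis vector v_i, ℓ(v_i) = <v_i, a> is a linear equation in the a_j's. Collect the n equations into a matrix system V a = ℓ, where row i of V is v_i (expressed in the standard basis). Since V is invertible (lower-triangular with 1s on the diagonal, up to permutation), solve by back-substitution:
  V =
[[-1, -1, 1],
 [1, 0, 0],
 [1, 1, 0]]
  V a = (-4, 2, 4)
Solving gives a = (2, 2, 0).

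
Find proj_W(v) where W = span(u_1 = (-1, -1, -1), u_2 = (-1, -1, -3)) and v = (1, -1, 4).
proj_W(v) = (0, 0, 4)

Set up U = [u_1 | ... | u_2] ∈ R^(3×2). The projector onto W = col(U) is P = U (U^T U)^(-1) U^T.
Compute U^T U =
  [3, 5]
  [5, 11],
and U^T v = (-4, -12).
Solve U^T U · c = U^T v for the coefficients: c = (2, -2). The projection is proj_W(v) = U c.
Check: (v - proj_W(v)) · u_1 = 0  (should be 0).
Check: (v - proj_W(v)) · u_2 = 0  (should be 0).
Result: proj_W(v) = (0, 0, 4).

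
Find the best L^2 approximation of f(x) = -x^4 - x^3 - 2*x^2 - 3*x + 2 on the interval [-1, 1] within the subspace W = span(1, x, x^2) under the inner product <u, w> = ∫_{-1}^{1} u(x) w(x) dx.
g(x) = -20*x^2/7 - 18*x/5 + 73/35

The best approximation g ∈ W is the orthogonal projection of f onto W. Writing g = a_0 + a_1 x + a_2 x^2, the coefficients solve the normal equations G · a = b where
  G_{ij} = <φ_i, φ_j> and b_i = <f, φ_i>, with φ_0 = 1, φ_1 = x, φ_2 = x^2.
G =
  [2, 0, 2/3]
  [0, 2/3, 0]
  [2/3, 0, 2/5],
b = (34/15, -12/5, 26/105).
Solving gives a_0 = 73/35, a_1 = -18/5, a_2 = -20/7, so
  g(x) = -20*x^2/7 - 18*x/5 + 73/35.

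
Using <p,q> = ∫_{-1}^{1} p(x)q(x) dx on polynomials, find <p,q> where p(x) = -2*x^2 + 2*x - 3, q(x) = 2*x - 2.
<p,q> = 52/3

Expand the product: p(x)·q(x) = -4*x^3 + 8*x^2 - 10*x + 6.
∫_{-1}^{1} of each monomial x^k gives [2/(k+1) if k even, 0 if k odd]. Integrating term-by-term (or equivalently evaluating the antiderivative F(x) = -x^4 + 8*x^3/3 - 5*x^2 + 6*x at the endpoints):
  F(1) − F(−1) = 8/3 − (-44/3) = 52/3.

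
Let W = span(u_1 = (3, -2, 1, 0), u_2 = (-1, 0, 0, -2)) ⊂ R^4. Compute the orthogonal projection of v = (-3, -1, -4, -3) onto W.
proj_W(v) = (-177/61, 56/61, -28/61, -186/61)

Set up U = [u_1 | ... | u_2] ∈ R^(4×2). The projector onto W = col(U) is P = U (U^T U)^(-1) U^T.
Compute U^T U =
  [14, -3]
  [-3, 5],
and U^T v = (-11, 9).
Solve U^T U · c = U^T v for the coefficients: c = (-28/61, 93/61). The projection is proj_W(v) = U c.
Check: (v - proj_W(v)) · u_1 = 0  (should be 0).
Check: (v - proj_W(v)) · u_2 = 0  (should be 0).
Result: proj_W(v) = (-177/61, 56/61, -28/61, -186/61).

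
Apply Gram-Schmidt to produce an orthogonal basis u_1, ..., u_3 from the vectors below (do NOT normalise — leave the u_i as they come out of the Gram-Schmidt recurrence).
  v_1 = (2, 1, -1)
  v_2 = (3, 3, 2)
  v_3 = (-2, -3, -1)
Orthogonal basis:
  u_1 = (2, 1, -1)
  u_2 = (2/3, 11/6, 19/6)
  u_3 = (40/83, -56/83, 24/83)

Apply the Gram-Schmidt recurrence
  u_1 = v_1
  u_i = v_i − Σ_{j<i} ((v_i · u_j) / (u_j · u_j)) · u_j.

Step by step this gives:
  u_1 = (2, 1, -1)
  u_2 = (2/3, 11/6, 19/6)
  u_3 = (40/83, -56/83, 24/83)

Orthogonality check:
  u_2 · u_1 = 0 (should be 0)
  u_3 · u_1 = 0 (should be 0)
  u_3 · u_2 = 0 (should be 0)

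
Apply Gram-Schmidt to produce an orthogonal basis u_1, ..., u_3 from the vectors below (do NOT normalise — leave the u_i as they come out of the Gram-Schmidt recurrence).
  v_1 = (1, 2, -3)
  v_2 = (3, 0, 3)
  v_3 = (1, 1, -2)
Orthogonal basis:
  u_1 = (1, 2, -3)
  u_2 = (24/7, 6/7, 12/7)
  u_3 = (1/6, -1/3, -1/6)

Apply the Gram-Schmidt recurrence
  u_1 = v_1
  u_i = v_i − Σ_{j<i} ((v_i · u_j) / (u_j · u_j)) · u_j.

Step by step this gives:
  u_1 = (1, 2, -3)
  u_2 = (24/7, 6/7, 12/7)
  u_3 = (1/6, -1/3, -1/6)

Orthogonality check:
  u_2 · u_1 = 0 (should be 0)
  u_3 · u_1 = 0 (should be 0)
  u_3 · u_2 = 0 (should be 0)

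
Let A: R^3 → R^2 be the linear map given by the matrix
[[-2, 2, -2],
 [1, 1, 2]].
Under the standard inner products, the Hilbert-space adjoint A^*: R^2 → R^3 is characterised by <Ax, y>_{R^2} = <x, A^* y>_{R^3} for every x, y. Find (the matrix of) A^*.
A^* = A^T =
[[-2, 1],
 [2, 1],
 [-2, 2]]

For real matrices with standard dot products, the defining identity <Ax, y> = <x, A^* y> gives (Ax)^T y = x^T (A^*) y, i.e. x^T A^T y = x^T (A^*) y. Since this holds for all x, y, we must have A^* = A^T. Therefore
A^* =
[[-2, 1],
 [2, 1],
 [-2, 2]].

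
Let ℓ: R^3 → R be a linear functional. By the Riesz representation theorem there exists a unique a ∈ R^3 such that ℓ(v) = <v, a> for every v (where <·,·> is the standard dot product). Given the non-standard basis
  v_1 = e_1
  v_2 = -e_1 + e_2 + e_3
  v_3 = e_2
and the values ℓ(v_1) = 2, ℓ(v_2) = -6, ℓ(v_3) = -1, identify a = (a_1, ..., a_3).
a = (2, -1, -3)

Write a = (a_1, ..., a_3) in the standard basis. For each basis vector v_i, ℓ(v_i) = <v_i, a> is a linear equation in the a_j's. Collect the n equations into a matrix system V a = ℓ, where row i of V is v_i (expressed in the standard basis). Since V is invertible (lower-triangular with 1s on the diagonal, up to permutation), solve by back-substitution:
  V =
[[1, 0, 0],
 [-1, 1, 1],
 [0, 1, 0]]
  V a = (2, -6, -1)
Solving gives a = (2, -1, -3).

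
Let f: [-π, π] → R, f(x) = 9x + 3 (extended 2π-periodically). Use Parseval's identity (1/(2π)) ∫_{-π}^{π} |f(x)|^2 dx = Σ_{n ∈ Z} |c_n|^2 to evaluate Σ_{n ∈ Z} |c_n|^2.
Σ |c_n|^2 = 27π^2 + 9

Expand and integrate term by term over [-π, π]:
  ∫ (9x)^2 dx = 81·(2π^3/3); ∫ 2·9·(3)·x dx = 0 (odd integrand); ∫ 3^2 dx = 9·2π.
So (1/(2π)) ∫_{-π}^{π} (9x + 3)^2 dx = 81π^2/3 + 9 = 27π^2 + 9.
Parseval ⇒ Σ |c_n|^2 = 27π^2 + 9.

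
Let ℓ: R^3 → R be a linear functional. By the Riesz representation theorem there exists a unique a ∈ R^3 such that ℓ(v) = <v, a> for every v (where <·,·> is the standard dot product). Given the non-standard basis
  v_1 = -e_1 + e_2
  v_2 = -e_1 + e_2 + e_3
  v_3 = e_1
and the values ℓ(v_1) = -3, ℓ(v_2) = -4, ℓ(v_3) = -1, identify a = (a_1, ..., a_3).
a = (-1, -4, -1)

Write a = (a_1, ..., a_3) in the standard basis. For each basis vector v_i, ℓ(v_i) = <v_i, a> is a linear equation in the a_j's. Collect the n equations into a matrix system V a = ℓ, where row i of V is v_i (expressed in the standard basis). Since V is invertible (lower-triangular with 1s on the diagonal, up to permutation), solve by back-substitution:
  V =
[[-1, 1, 0],
 [-1, 1, 1],
 [1, 0, 0]]
  V a = (-3, -4, -1)
Solving gives a = (-1, -4, -1).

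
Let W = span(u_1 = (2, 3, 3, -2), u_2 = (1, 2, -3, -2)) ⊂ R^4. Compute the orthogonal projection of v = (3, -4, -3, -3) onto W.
proj_W(v) = (-97/459, -2/459, -479/153, -190/459)

Set up U = [u_1 | ... | u_2] ∈ R^(4×2). The projector onto W = col(U) is P = U (U^T U)^(-1) U^T.
Compute U^T U =
  [26, 3]
  [3, 18],
and U^T v = (-9, 10).
Solve U^T U · c = U^T v for the coefficients: c = (-64/153, 287/459). The projection is proj_W(v) = U c.
Check: (v - proj_W(v)) · u_1 = 0  (should be 0).
Check: (v - proj_W(v)) · u_2 = 0  (should be 0).
Result: proj_W(v) = (-97/459, -2/459, -479/153, -190/459).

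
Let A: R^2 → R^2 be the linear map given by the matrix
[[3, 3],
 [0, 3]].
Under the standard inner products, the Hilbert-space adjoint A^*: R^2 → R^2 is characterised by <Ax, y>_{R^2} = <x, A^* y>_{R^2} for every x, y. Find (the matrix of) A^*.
A^* = A^T =
[[3, 0],
 [3, 3]]

For real matrices with standard dot products, the defining identity <Ax, y> = <x, A^* y> gives (Ax)^T y = x^T (A^*) y, i.e. x^T A^T y = x^T (A^*) y. Since this holds for all x, y, we must have A^* = A^T. Therefore
A^* =
[[3, 0],
 [3, 3]].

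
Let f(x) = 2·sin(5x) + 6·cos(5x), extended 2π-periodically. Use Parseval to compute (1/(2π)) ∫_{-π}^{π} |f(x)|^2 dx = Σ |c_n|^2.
Σ |c_n|^2 = 20

Expand |f|^2 and use orthogonality of {sin(nx), cos(mx)} on [-π, π]:
  ∫_{-π}^{π} sin(nx)^2 dx = π, ∫ cos(mx)^2 dx = π, and cross terms integrate to 0.
So ∫_{-π}^{π} f(x)^2 dx = 2^2 · π + 6^2 · π = (4 + 36)π.
Divide by 2π: (4 + 36)/2 = 20.
By Parseval, this equals Σ |c_n|^2.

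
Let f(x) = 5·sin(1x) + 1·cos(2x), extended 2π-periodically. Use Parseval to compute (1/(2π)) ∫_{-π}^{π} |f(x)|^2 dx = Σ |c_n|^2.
Σ |c_n|^2 = 13

Expand |f|^2 and use orthogonality of {sin(nx), cos(mx)} on [-π, π]:
  ∫_{-π}^{π} sin(nx)^2 dx = π, ∫ cos(mx)^2 dx = π, and cross terms integrate to 0.
So ∫_{-π}^{π} f(x)^2 dx = 5^2 · π + 1^2 · π = (25 + 1)π.
Divide by 2π: (25 + 1)/2 = 13.
By Parseval, this equals Σ |c_n|^2.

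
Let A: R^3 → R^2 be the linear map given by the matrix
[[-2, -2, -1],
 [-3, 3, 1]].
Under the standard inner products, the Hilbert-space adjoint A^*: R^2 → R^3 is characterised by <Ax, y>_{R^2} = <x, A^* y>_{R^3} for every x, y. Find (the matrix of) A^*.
A^* = A^T =
[[-2, -3],
 [-2, 3],
 [-1, 1]]

For real matrices with standard dot products, the defining identity <Ax, y> = <x, A^* y> gives (Ax)^T y = x^T (A^*) y, i.e. x^T A^T y = x^T (A^*) y. Since this holds for all x, y, we must have A^* = A^T. Therefore
A^* =
[[-2, -3],
 [-2, 3],
 [-1, 1]].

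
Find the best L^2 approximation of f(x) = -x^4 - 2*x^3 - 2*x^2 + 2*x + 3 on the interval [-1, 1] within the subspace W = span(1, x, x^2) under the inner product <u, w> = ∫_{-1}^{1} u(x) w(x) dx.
g(x) = -20*x^2/7 + 4*x/5 + 108/35

The best approximation g ∈ W is the orthogonal projection of f onto W. Writing g = a_0 + a_1 x + a_2 x^2, the coefficients solve the normal equations G · a = b where
  G_{ij} = <φ_i, φ_j> and b_i = <f, φ_i>, with φ_0 = 1, φ_1 = x, φ_2 = x^2.
G =
  [2, 0, 2/3]
  [0, 2/3, 0]
  [2/3, 0, 2/5],
b = (64/15, 8/15, 32/35).
Solving gives a_0 = 108/35, a_1 = 4/5, a_2 = -20/7, so
  g(x) = -20*x^2/7 + 4*x/5 + 108/35.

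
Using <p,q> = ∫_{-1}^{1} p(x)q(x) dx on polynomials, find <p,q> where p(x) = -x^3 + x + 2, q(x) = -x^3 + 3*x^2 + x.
<p,q> = 436/105

Expand the product: p(x)·q(x) = x^6 - 3*x^5 - 2*x^4 + x^3 + 7*x^2 + 2*x.
∫_{-1}^{1} of each monomial x^k gives [2/(k+1) if k even, 0 if k odd]. Integrating term-by-term (or equivalently evaluating the antiderivative F(x) = x^7/7 - x^6/2 - 2*x^5/5 + x^4/4 + 7*x^3/3 + x^2 at the endpoints):
  F(1) − F(−1) = 1187/420 − (-557/420) = 436/105.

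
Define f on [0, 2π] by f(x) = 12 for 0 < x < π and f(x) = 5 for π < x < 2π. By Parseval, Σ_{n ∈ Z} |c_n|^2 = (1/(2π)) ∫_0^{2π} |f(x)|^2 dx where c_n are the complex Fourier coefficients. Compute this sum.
Σ |c_n|^2 = 169/2

Parseval equates the L^2 energy of f (normalised by 1/(2π)) with the ℓ^2 sum of its Fourier coefficients: (1/(2π)) ∫_0^{2π} |f|^2 = Σ |c_n|^2.
Compute the left side: (1/(2π)) [∫_0^π 12^2 dx + ∫_π^{2π} 5^2 dx] = (1/(2π)) · (144π + 25π) = (144 + 25)/2 = 169/2.
So Σ_{n ∈ Z} |c_n|^2 = 169/2.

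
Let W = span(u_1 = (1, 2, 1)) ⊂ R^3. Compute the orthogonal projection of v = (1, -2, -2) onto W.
proj_W(v) = (-5/6, -5/3, -5/6)

Set up U = [u_1 | ... | u_1] ∈ R^(3×1). The projector onto W = col(U) is P = U (U^T U)^(-1) U^T.
Compute U^T U =
  [6],
and U^T v = (-5).
Solve U^T U · c = U^T v for the coefficients: c = (-5/6). The projection is proj_W(v) = U c.
Check: (v - proj_W(v)) · u_1 = 0  (should be 0).
Result: proj_W(v) = (-5/6, -5/3, -5/6).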